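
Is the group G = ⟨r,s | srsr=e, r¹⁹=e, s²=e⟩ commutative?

r·s = rs but s·r = r¹⁸s, so r·s ≠ s·r and G is not abelian.

Answer: No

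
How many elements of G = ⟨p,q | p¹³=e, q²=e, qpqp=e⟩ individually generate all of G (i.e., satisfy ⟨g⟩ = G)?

⟨g⟩ = G would require ord(g) = |G| = 26, but the maximum element order in G is 13 < 26. So G is not cyclic and no single element generates it: the count is 0.

Answer: 0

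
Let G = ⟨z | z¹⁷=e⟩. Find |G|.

G is generated by a single element, so G is cyclic. The relator gives z¹⁷ = e and no smaller power is forced to be e, so the 17 powers {e, z, z², z³, z⁴, z⁵, z⁶, z⁷, z⁸, z⁹, z¹², z¹³, z¹¹, z¹⁰, z¹⁴, z¹⁵, z¹⁶} are distinct. Hence |G| = 17.

Answer: 17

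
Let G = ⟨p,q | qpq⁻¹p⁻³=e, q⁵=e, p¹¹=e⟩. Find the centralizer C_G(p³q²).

⟨p³q²⟩ ⊆ C_G(p³q²) since powers of p³q² commute with p³q²; so |C_G(p³q²)| ≥ |⟨p³q²⟩| = 5.
By orbit–stabilizer, |C_G(p³q²)| = |G| / |conj. class of p³q²| = 55 / 11 = 5.
The 5 elements commuting with p³q² are {e, p³q², p⁹q, p⁷q³, p⁸q⁴}.

Answer: {e, p³q², p⁹q, p⁷q³, p⁸q⁴}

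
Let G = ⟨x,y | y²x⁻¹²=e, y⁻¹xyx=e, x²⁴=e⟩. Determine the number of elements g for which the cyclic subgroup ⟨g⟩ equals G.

⟨g⟩ = G would require ord(g) = |G| = 48, but the maximum element order in G is 24 < 48. So G is not cyclic and no single element generates it: the count is 0.

Answer: 0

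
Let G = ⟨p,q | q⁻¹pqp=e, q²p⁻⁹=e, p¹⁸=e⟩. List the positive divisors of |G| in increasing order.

|G| = 36 = 2² · 3². By Lagrange's theorem the order of any subgroup divides 36; the divisors of 36 are 1, 2, 3, 4, 6, 9, 12, 18, 36.

Answer: 1, 2, 3, 4, 6, 9, 12, 18, 36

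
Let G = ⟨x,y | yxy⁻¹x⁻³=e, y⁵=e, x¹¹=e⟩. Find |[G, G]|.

G' = [G, G] is generated by all commutators. The generator-pair commutators are: [x, y] = x⁹.
The subgroup they normally generate is {e, x, x², x³, x⁴, x⁵, x⁶, x⁷, x⁸, x⁹, x¹⁰}, of order 11.
Check: |G/G'| = 55/11 = 5 is the order of the abelianisation.

Answer: 11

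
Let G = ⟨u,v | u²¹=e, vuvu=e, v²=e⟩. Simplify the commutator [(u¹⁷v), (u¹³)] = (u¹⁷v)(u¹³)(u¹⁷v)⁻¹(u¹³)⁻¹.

[(u¹⁷v), (u¹³)] = (u¹⁷v)·(u¹³)·(u¹⁷v)⁻¹·(u¹³)⁻¹.
  (u¹⁷v) · (u¹³) = u⁴v
  (u⁴v) · (u¹⁷v) = u⁸
  (u⁸) · (u⁸) = u¹⁶

Answer: u¹⁶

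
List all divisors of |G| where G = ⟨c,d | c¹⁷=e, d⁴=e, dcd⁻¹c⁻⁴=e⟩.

|G| = 68 = 2² · 17. By Lagrange's theorem the order of any subgroup divides 68; the divisors of 68 are 1, 2, 4, 17, 34, 68.

Answer: 1, 2, 4, 17, 34, 68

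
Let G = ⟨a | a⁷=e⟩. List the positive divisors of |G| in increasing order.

|G| = 7 = 7. By Lagrange's theorem the order of any subgroup divides 7; the divisors of 7 are 1, 7.

Answer: 1, 7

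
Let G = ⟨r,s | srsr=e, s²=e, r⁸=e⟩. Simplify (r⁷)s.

Compute (r⁷) · s by multiplying left to right and reducing via the relations at each step:
  (r⁷) · s = r⁷s

Answer: r⁷s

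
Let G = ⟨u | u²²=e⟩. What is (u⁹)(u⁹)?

Compute (u⁹) · (u⁹) by multiplying left to right and reducing via the relations at each step:
  (u⁹) · u⁹ = u¹⁸

Answer: u¹⁸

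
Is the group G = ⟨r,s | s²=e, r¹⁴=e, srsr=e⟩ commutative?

r·s = rs but s·r = r¹³s, so r·s ≠ s·r and G is not abelian.

Answer: No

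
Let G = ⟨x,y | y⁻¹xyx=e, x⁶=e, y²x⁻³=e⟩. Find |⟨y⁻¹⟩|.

|⟨y⁻¹⟩| equals the order of y⁻¹. Compute successive powers until reaching e:
  (y⁻¹)¹ = y⁻¹, (y⁻¹)² = x³, (y⁻¹)³ = y, (y⁻¹)⁴ = e.
The smallest positive k with (y⁻¹)ᵏ = e is 4, so |⟨y⁻¹⟩| = 4.

Answer: 4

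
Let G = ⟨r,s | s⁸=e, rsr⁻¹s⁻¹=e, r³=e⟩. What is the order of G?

Enumerate words in the generators, reducing via the relations: the distinct elements are
  {e, r, s, rs, r², s², s³, s⁴, s⁵, s⁶, s⁷, rs², rs³, rs⁴, rs⁵, rs⁶, rs⁷, r²s, r²s², r²s³, r²s⁴, r²s⁵, r²s⁶, r²s⁷}.
No further products give new elements, so |G| = 24.

Answer: 24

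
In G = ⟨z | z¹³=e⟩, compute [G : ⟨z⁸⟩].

First find ord(z⁸) by computing successive powers:
  (z⁸)¹ = z⁸, (z⁸)² = z³, (z⁸)³ = z¹¹, (z⁸)⁴ = z⁶, (z⁸)⁵ = z, (z⁸)⁶ = z⁹, (z⁸)⁷ = z⁴, (z⁸)⁸ = z¹², (z⁸)⁹ = z⁷, (z⁸)¹⁰ = z², (z⁸)¹¹ = z¹⁰, (z⁸)¹² = z⁵, (z⁸)¹³ = e.
So |⟨z⁸⟩| = ord(z⁸) = 13. With |G| = 13, by Lagrange [G : ⟨z⁸⟩] = 13/13 = 1.

Answer: 1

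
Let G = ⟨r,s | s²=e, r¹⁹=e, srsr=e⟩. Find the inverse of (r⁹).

The order of (r⁹) is 19 (smallest k with (r⁹)ᵏ = e), so (r⁹)⁻¹ = (r⁹)¹⁸ = r¹⁰.
Check: (r⁹) · (r¹⁰) → (r⁹) · r¹⁰ = e, giving e as required.

Answer: r¹⁰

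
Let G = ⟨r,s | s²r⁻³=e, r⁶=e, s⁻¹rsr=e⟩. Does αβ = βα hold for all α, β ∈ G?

r·s = rs but s·r = r²s⁻¹, so r·s ≠ s·r and G is not abelian.

Answer: No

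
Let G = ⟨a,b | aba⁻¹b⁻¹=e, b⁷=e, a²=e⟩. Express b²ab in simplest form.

Multiply left to right, reducing at each step:
  (b²) · a = ab²
  (ab²) · b = ab³

Answer: ab³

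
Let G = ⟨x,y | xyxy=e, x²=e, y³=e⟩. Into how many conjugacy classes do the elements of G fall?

The conjugacy classes (representative and size) are:
  [e] (size 1), [xy²] (size 3), [y²] (size 2).
Class equation: 1 + 3 + 2 = 6 = |G|. So G has 3 conjugacy classes.

Answer: 3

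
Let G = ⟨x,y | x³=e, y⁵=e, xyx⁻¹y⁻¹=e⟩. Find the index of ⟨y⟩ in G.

First find ord(y) by computing successive powers:
  y¹ = y, y² = y², y³ = y³, y⁴ = y⁴, y⁵ = e.
So |⟨y⟩| = ord(y) = 5. With |G| = 15, by Lagrange [G : ⟨y⟩] = 15/5 = 3.

Answer: 3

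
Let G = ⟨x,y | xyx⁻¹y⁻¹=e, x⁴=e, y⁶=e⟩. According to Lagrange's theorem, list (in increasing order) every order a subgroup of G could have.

|G| = 24 = 2³ · 3. By Lagrange's theorem the order of any subgroup divides 24; the divisors of 24 are 1, 2, 3, 4, 6, 8, 12, 24.

Answer: 1, 2, 3, 4, 6, 8, 12, 24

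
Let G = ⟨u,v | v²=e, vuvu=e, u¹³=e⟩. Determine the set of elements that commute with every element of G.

An element z ∈ Z(G) iff z commutes with every generator.
For example e is central: e·u = u = u·e; e·v = v = v·e.
Whereas u ∉ Z(G) since u·v = uv ≠ u¹²v = v·u.
Checking each of the 26 elements this way gives Z(G) = {e}, of order 1.

Answer: {e}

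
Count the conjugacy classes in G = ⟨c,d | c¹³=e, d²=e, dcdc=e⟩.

The conjugacy classes (representative and size) are:
  [e] (size 1), [c¹²] (size 2), [c¹¹] (size 2), [c³] (size 2), [c⁴] (size 2), [c⁸] (size 2), [c⁶] (size 2), [d] (size 13).
Class equation: 1 + 2 + 2 + 2 + 2 + 2 + 2 + 13 = 26 = |G|. So G has 8 conjugacy classes.

Answer: 8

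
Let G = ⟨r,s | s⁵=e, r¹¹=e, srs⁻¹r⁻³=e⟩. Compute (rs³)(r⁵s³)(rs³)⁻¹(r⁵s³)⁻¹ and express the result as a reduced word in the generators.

[(rs³), (r⁵s³)] = (rs³)·(r⁵s³)·(rs³)⁻¹·(r⁵s³)⁻¹.
  (rs³) · (r⁵s³) = r⁴s
  (r⁴s) · (r²s²) = r¹⁰s³
  (r¹⁰s³) · (r¹⁰s²) = r⁵

Answer: r⁵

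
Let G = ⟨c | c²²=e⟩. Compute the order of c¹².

Compute successive powers until reaching e:
  (c¹²)¹ = c¹², (c¹²)² = c², (c¹²)³ = c¹⁴, (c¹²)⁴ = c⁴, (c¹²)⁵ = c¹⁶, (c¹²)⁶ = c⁶, (c¹²)⁷ = c¹⁸, (c¹²)⁸ = c⁸, (c¹²)⁹ = c²⁰, (c¹²)¹⁰ = c¹⁰, (c¹²)¹¹ = e.
The smallest positive k with (c¹²)ᵏ = e is 11.

Answer: 11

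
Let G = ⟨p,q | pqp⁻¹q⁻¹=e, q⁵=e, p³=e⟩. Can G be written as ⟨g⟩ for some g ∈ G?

|G| = 15. The element pq has order 15 (its powers give 15 distinct elements), so ⟨pq⟩ = G and G is cyclic.

Answer: Yes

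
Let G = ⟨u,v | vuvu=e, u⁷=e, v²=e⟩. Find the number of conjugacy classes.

The conjugacy classes (representative and size) are:
  [e] (size 1), [u⁶] (size 2), [u⁵] (size 2), [u⁴] (size 2), [uv] (size 7).
Class equation: 1 + 2 + 2 + 2 + 7 = 14 = |G|. So G has 5 conjugacy classes.

Answer: 5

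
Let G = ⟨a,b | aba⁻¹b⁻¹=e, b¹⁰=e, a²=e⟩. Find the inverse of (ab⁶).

The order of (ab⁶) is 10 (smallest k with (ab⁶)ᵏ = e), so (ab⁶)⁻¹ = (ab⁶)⁹ = ab⁴.
Check: (ab⁶) · (ab⁴) → (ab⁶) · a = b⁶;   (b⁶) · b⁴ = e, giving e as required.

Answer: ab⁴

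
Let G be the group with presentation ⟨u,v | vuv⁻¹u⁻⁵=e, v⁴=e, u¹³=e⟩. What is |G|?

Enumerate words in the generators, reducing via the relations: the distinct elements are
  {e, u, v, uv, u², u³, u⁴, u⁵, u⁶, u⁷, u⁸, u⁹, v², v³, uv², uv³, u²v, u³v, u¹², u¹¹, u¹⁰, u⁴v, u⁵v, u⁶v, u⁷v, u⁸v, u⁹v, u²v², u²v³, u³v², u³v³, u¹²v, u¹¹v, u¹⁰v, u⁴v², u⁴v³, u⁵v², u⁵v³, u⁶v², u⁶v³, u⁷v², u⁷v³, u⁸v², u⁸v³, u⁹v², u⁹v³, u¹²v², u¹²v³, u¹¹v², u¹¹v³, u¹⁰v², u¹⁰v³}.
No further products give new elements, so |G| = 52.

Answer: 52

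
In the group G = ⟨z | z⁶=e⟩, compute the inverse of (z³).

The order of (z³) is 2 (smallest k with (z³)ᵏ = e), so (z³)⁻¹ = (z³)¹ = z³.
Check: (z³) · (z³) → (z³) · z³ = e, giving e as required.

Answer: z³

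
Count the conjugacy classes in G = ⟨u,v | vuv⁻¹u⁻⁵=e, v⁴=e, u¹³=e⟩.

The conjugacy classes (representative and size) are:
  [e] (size 1), [u] (size 4), [u²] (size 4), [u⁹] (size 4), [u¹²v] (size 13), [u⁴v²] (size 13), [u¹²v³] (size 13).
Class equation: 1 + 4 + 4 + 4 + 13 + 13 + 13 = 52 = |G|. So G has 7 conjugacy classes.

Answer: 7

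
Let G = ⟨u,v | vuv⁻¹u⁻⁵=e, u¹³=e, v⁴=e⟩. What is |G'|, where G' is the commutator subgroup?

G' = [G, G] is generated by all commutators. The generator-pair commutators are: [u, v] = u⁹.
The subgroup they normally generate is {e, u, u², u³, u⁴, u⁵, u⁶, u⁷, u⁸, u⁹, u¹⁰, u¹¹, u¹²}, of order 13.
Check: |G/G'| = 52/13 = 4 is the order of the abelianisation.

Answer: 13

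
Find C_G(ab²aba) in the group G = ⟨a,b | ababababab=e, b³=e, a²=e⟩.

⟨ab²aba⟩ ⊆ C_G(ab²aba) since powers of ab²aba commute with ab²aba; so |C_G(ab²aba)| ≥ |⟨ab²aba⟩| = 2.
By orbit–stabilizer, |C_G(ab²aba)| = |G| / |conj. class of ab²aba| = 60 / 15 = 4.
The 4 elements commuting with ab²aba are {e, ab²aba, b²ab²abab, bab²abab²}.

Answer: {e, ab²aba, b²ab²abab, bab²abab²}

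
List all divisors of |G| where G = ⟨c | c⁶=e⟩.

|G| = 6 = 2 · 3. By Lagrange's theorem the order of any subgroup divides 6; the divisors of 6 are 1, 2, 3, 6.

Answer: 1, 2, 3, 6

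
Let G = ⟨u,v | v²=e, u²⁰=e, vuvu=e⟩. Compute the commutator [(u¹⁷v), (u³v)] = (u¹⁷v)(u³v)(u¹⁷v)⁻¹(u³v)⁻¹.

[(u¹⁷v), (u³v)] = (u¹⁷v)·(u³v)·(u¹⁷v)⁻¹·(u³v)⁻¹.
  (u¹⁷v) · (u³v) = u¹⁴
  (u¹⁴) · (u¹⁷v) = u¹¹v
  (u¹¹v) · (u³v) = u⁸

Answer: u⁸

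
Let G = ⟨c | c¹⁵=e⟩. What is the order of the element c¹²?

Compute successive powers until reaching e:
  (c¹²)¹ = c¹², (c¹²)² = c⁹, (c¹²)³ = c⁶, (c¹²)⁴ = c³, (c¹²)⁵ = e.
The smallest positive k with (c¹²)ᵏ = e is 5.

Answer: 5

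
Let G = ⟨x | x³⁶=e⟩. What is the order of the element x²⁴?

Compute successive powers until reaching e:
  (x²⁴)¹ = x²⁴, (x²⁴)² = x¹², (x²⁴)³ = e.
The smallest positive k with (x²⁴)ᵏ = e is 3.

Answer: 3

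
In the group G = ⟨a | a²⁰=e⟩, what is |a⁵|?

Compute successive powers until reaching e:
  (a⁵)¹ = a⁵, (a⁵)² = a¹⁰, (a⁵)³ = a¹⁵, (a⁵)⁴ = e.
The smallest positive k with (a⁵)ᵏ = e is 4.

Answer: 4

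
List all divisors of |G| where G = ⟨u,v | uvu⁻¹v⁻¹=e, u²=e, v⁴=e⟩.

|G| = 8 = 2³. By Lagrange's theorem the order of any subgroup divides 8; the divisors of 8 are 1, 2, 4, 8.

Answer: 1, 2, 4, 8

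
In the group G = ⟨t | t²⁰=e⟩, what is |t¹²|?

Compute successive powers until reaching e:
  (t¹²)¹ = t¹², (t¹²)² = t⁴, (t¹²)³ = t¹⁶, (t¹²)⁴ = t⁸, (t¹²)⁵ = e.
The smallest positive k with (t¹²)ᵏ = e is 5.

Answer: 5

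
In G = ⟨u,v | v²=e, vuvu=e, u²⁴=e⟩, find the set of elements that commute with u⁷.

⟨u⁷⟩ ⊆ C_G(u⁷) since powers of u⁷ commute with u⁷; so |C_G(u⁷)| ≥ |⟨u⁷⟩| = 24.
By orbit–stabilizer, |C_G(u⁷)| = |G| / |conj. class of u⁷| = 48 / 2 = 24.
The 24 elements commuting with u⁷ are {e, u, u², u³, u⁴, u⁵, u⁶, u⁷, u⁸, u⁹, u¹⁰, u¹¹, u¹², u¹³, u¹⁴, u¹⁵, u¹⁶, u¹⁷, u¹⁸, u¹⁹, u²⁰, u²¹, u²², u²³}.

Answer: {e, u, u², u³, u⁴, u⁵, u⁶, u⁷, u⁸, u⁹, u¹⁰, u¹¹, u¹², u¹³, u¹⁴, u¹⁵, u¹⁶, u¹⁷, u¹⁸, u¹⁹, u²⁰, u²¹, u²², u²³}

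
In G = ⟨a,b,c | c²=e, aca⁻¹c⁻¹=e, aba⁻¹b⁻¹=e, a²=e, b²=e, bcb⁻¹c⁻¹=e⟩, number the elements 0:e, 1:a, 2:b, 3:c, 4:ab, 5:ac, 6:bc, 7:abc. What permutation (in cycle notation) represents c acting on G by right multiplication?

(0 3)(1 5)(2 6)(4 7)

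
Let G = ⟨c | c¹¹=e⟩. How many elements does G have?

G is generated by a single element, so G is cyclic. The relator gives c¹¹ = e and no smaller power is forced to be e, so the 11 powers {c, e, c², c³, c⁴, c⁵, c⁶, c⁷, c⁸, c⁹, c¹⁰} are distinct. Hence |G| = 11.

Answer: 11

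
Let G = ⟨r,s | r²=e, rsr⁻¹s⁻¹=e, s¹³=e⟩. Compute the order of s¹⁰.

Compute successive powers until reaching e:
  (s¹⁰)¹ = s¹⁰, (s¹⁰)² = s⁷, (s¹⁰)³ = s⁴, (s¹⁰)⁴ = s, (s¹⁰)⁵ = s¹¹, (s¹⁰)⁶ = s⁸, (s¹⁰)⁷ = s⁵, (s¹⁰)⁸ = s², (s¹⁰)⁹ = s¹², (s¹⁰)¹⁰ = s⁹, (s¹⁰)¹¹ = s⁶, (s¹⁰)¹² = s³, (s¹⁰)¹³ = e.
The smallest positive k with (s¹⁰)ᵏ = e is 13.

Answer: 13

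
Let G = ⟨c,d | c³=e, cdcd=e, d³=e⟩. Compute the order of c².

Compute successive powers until reaching e:
  (c²)¹ = c², (c²)² = c, (c²)³ = e.
The smallest positive k with (c²)ᵏ = e is 3.

Answer: 3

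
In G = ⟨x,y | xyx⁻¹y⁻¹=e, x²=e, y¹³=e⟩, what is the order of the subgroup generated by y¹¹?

|⟨y¹¹⟩| equals the order of y¹¹. Compute successive powers until reaching e:
  (y¹¹)¹ = y¹¹, (y¹¹)² = y⁹, (y¹¹)³ = y⁷, (y¹¹)⁴ = y⁵, (y¹¹)⁵ = y³, (y¹¹)⁶ = y, (y¹¹)⁷ = y¹², (y¹¹)⁸ = y¹⁰, (y¹¹)⁹ = y⁸, (y¹¹)¹⁰ = y⁶, (y¹¹)¹¹ = y⁴, (y¹¹)¹² = y², (y¹¹)¹³ = e.
The smallest positive k with (y¹¹)ᵏ = e is 13, so |⟨y¹¹⟩| = 13.

Answer: 13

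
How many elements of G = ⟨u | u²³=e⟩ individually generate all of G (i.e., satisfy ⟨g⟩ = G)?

G is cyclic of order 23. An element generates G iff its order is 23, and a cyclic group of order 23 has exactly φ(23) = 22 such elements.

Answer: 22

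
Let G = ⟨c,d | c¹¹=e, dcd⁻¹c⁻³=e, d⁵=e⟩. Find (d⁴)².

Compute successive powers of (d⁴), reducing at each step:
  (d⁴)²: (d⁴) · d⁴ = d³

Answer: d³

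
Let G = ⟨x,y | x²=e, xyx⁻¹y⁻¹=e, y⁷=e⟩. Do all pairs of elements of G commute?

Each pair of generators commutes: x·y = xy = y·x. Since the generators pairwise commute, every element of G commutes with every other, so G is abelian.

Answer: Yes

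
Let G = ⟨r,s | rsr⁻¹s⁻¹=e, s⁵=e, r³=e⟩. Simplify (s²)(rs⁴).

Compute (s²) · (rs⁴) by multiplying left to right and reducing via the relations at each step:
  (s²) · r = rs²
  (rs²) · s⁴ = rs

Answer: rs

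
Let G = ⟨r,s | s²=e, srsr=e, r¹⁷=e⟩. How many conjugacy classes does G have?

The conjugacy classes (representative and size) are:
  [e] (size 1), [r¹⁶] (size 2), [r²] (size 2), [r³] (size 2), [r¹³] (size 2), [r¹²] (size 2), [r⁶] (size 2), [r¹⁰] (size 2), [r⁹] (size 2), [r⁷s] (size 17).
Class equation: 1 + 2 + 2 + 2 + 2 + 2 + 2 + 2 + 2 + 17 = 34 = |G|. So G has 10 conjugacy classes.

Answer: 10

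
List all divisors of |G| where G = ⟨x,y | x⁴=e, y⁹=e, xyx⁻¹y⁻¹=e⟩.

|G| = 36 = 2² · 3². By Lagrange's theorem the order of any subgroup divides 36; the divisors of 36 are 1, 2, 3, 4, 6, 9, 12, 18, 36.

Answer: 1, 2, 3, 4, 6, 9, 12, 18, 36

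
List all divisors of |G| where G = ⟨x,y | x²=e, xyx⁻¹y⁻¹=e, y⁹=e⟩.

|G| = 18 = 2 · 3². By Lagrange's theorem the order of any subgroup divides 18; the divisors of 18 are 1, 2, 3, 6, 9, 18.

Answer: 1, 2, 3, 6, 9, 18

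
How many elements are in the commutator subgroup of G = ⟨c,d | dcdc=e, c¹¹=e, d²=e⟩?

G' = [G, G] is generated by all commutators. The generator-pair commutators are: [c, d] = c².
The subgroup they normally generate is {e, c, c², c³, c⁴, c⁵, c⁶, c⁷, c⁸, c⁹, c¹⁰}, of order 11.
Check: |G/G'| = 22/11 = 2 is the order of the abelianisation.

Answer: 11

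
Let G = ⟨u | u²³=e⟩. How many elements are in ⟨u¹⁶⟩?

|⟨u¹⁶⟩| equals the order of u¹⁶. Compute successive powers until reaching e:
  (u¹⁶)¹ = u¹⁶, (u¹⁶)² = u⁹, (u¹⁶)³ = u², (u¹⁶)⁴ = u¹⁸, (u¹⁶)⁵ = u¹¹, (u¹⁶)⁶ = u⁴, (u¹⁶)⁷ = u²⁰, (u¹⁶)⁸ = u¹³, (u¹⁶)⁹ = u⁶, (u¹⁶)¹⁰ = u²², (u¹⁶)¹¹ = u¹⁵, (u¹⁶)¹² = u⁸, (u¹⁶)¹³ = u, (u¹⁶)¹⁴ = u¹⁷, (u¹⁶)¹⁵ = u¹⁰, (u¹⁶)¹⁶ = u³, (u¹⁶)¹⁷ = u¹⁹, (u¹⁶)¹⁸ = u¹², (u¹⁶)¹⁹ = u⁵, (u¹⁶)²⁰ = u²¹, (u¹⁶)²¹ = u¹⁴, (u¹⁶)²² = u⁷, (u¹⁶)²³ = e.
The smallest positive k with (u¹⁶)ᵏ = e is 23, so |⟨u¹⁶⟩| = 23.

Answer: 23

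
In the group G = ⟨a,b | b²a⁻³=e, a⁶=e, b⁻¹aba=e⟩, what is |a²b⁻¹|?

Compute successive powers until reaching e:
  (a²b⁻¹)¹ = a²b⁻¹, (a²b⁻¹)² = a³, (a²b⁻¹)³ = a²b, (a²b⁻¹)⁴ = e.
The smallest positive k with (a²b⁻¹)ᵏ = e is 4.

Answer: 4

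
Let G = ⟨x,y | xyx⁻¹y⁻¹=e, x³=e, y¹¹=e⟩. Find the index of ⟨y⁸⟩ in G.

First find ord(y⁸) by computing successive powers:
  (y⁸)¹ = y⁸, (y⁸)² = y⁵, (y⁸)³ = y², (y⁸)⁴ = y¹⁰, (y⁸)⁵ = y⁷, (y⁸)⁶ = y⁴, (y⁸)⁷ = y, (y⁸)⁸ = y⁹, (y⁸)⁹ = y⁶, (y⁸)¹⁰ = y³, (y⁸)¹¹ = e.
So |⟨y⁸⟩| = ord(y⁸) = 11. With |G| = 33, by Lagrange [G : ⟨y⁸⟩] = 33/11 = 3.

Answer: 3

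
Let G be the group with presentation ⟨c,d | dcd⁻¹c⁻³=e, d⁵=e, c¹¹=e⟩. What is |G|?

Enumerate words in the generators, reducing via the relations: the distinct elements are
  {c, d, e, cd, c², c³, c⁴, c⁵, c⁶, c⁷, c⁸, c⁹, d², d³, d⁴, cd², cd³, cd⁴, c²d, c³d, c¹⁰, c⁴d, c⁵d, c⁶d, c⁷d, c⁸d, c⁹d, c²d², c²d³, c²d⁴, c³d², c³d³, c³d⁴, c¹⁰d, c⁴d², c⁴d³, c⁴d⁴, c⁵d², c⁵d³, c⁵d⁴, c⁶d², c⁶d³, c⁶d⁴, c⁷d², c⁷d³, c⁷d⁴, c⁸d², c⁸d³, c⁸d⁴, c⁹d², c⁹d³, c⁹d⁴, c¹⁰d², c¹⁰d³, c¹⁰d⁴}.
No further products give new elements, so |G| = 55.

Answer: 55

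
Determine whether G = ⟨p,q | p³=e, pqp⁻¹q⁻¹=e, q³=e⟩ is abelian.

Each pair of generators commutes: p·q = pq = q·p. Since the generators pairwise commute, every element of G commutes with every other, so G is abelian.

Answer: Yes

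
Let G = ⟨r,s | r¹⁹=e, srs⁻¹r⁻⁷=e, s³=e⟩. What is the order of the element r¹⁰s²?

Compute successive powers until reaching e:
  (r¹⁰s²)¹ = r¹⁰s², (r¹⁰s²)² = r⁶s, (r¹⁰s²)³ = e.
The smallest positive k with (r¹⁰s²)ᵏ = e is 3.

Answer: 3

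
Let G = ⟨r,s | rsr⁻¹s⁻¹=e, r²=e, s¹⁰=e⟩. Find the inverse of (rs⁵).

The order of (rs⁵) is 2 (smallest k with (rs⁵)ᵏ = e), so (rs⁵)⁻¹ = (rs⁵)¹ = rs⁵.
Check: (rs⁵) · (rs⁵) → (rs⁵) · r = s⁵;   (s⁵) · s⁵ = e, giving e as required.

Answer: rs⁵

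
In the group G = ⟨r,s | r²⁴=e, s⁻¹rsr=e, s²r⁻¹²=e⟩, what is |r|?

Compute successive powers until reaching e:
  r¹ = r, r² = r², r³ = r³, r⁴ = r⁴, r⁵ = r⁵, r⁶ = r⁶, r⁷ = r⁷, r⁸ = r⁸, r⁹ = r⁹, r¹⁰ = r¹⁰, r¹¹ = r¹¹, r¹² = r¹², r¹³ = r¹³, r¹⁴ = r¹⁴, r¹⁵ = r¹⁵, r¹⁶ = r¹⁶, r¹⁷ = r¹⁷, r¹⁸ = r¹⁸, r¹⁹ = r¹⁹, r²⁰ = r²⁰, r²¹ = r²¹, r²² = r²², r²³ = r²³, r²⁴ = e.
The smallest positive k with rᵏ = e is 24.

Answer: 24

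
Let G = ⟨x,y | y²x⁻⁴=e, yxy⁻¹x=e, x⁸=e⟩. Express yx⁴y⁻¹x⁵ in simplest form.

Multiply left to right, reducing at each step:
  y · x⁴ = y⁻¹
  (y⁻¹) · y⁻¹ = x⁴
  (x⁴) · x⁵ = x

Answer: x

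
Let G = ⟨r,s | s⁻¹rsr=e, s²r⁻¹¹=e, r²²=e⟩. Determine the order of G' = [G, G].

G' = [G, G] is generated by all commutators. The generator-pair commutators are: [r, s] = r².
The subgroup they normally generate is {e, r², r⁴, r⁶, r⁸, r¹⁰, r¹², r¹⁴, r¹⁶, r¹⁸, r²⁰}, of order 11.
Check: |G/G'| = 44/11 = 4 is the order of the abelianisation.

Answer: 11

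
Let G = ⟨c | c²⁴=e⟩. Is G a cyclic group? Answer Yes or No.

|G| = 24. The element c has order 24 (its powers give 24 distinct elements), so ⟨c⟩ = G and G is cyclic.

Answer: Yes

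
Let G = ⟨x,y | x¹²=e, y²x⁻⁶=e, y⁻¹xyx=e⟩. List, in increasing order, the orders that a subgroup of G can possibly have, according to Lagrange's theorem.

|G| = 24 = 2³ · 3. By Lagrange's theorem the order of any subgroup divides 24; the divisors of 24 are 1, 2, 3, 4, 6, 8, 12, 24.

Answer: 1, 2, 3, 4, 6, 8, 12, 24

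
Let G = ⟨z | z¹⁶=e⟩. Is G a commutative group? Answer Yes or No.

G has a single generator, so G is cyclic and hence abelian.

Answer: Yes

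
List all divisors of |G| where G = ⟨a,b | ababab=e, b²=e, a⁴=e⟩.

|G| = 24 = 2³ · 3. By Lagrange's theorem the order of any subgroup divides 24; the divisors of 24 are 1, 2, 3, 4, 6, 8, 12, 24.

Answer: 1, 2, 3, 4, 6, 8, 12, 24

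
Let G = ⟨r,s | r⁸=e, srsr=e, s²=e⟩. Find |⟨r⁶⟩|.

|⟨r⁶⟩| equals the order of r⁶. Compute successive powers until reaching e:
  (r⁶)¹ = r⁶, (r⁶)² = r⁴, (r⁶)³ = r², (r⁶)⁴ = e.
The smallest positive k with (r⁶)ᵏ = e is 4, so |⟨r⁶⟩| = 4.

Answer: 4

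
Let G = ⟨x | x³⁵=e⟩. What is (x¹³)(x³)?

Compute (x¹³) · (x³) by multiplying left to right and reducing via the relations at each step:
  (x¹³) · x³ = x¹⁶

Answer: x¹⁶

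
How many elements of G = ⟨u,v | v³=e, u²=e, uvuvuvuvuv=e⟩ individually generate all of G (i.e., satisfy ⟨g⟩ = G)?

⟨g⟩ = G would require ord(g) = |G| = 60, but the maximum element order in G is 5 < 60. So G is not cyclic and no single element generates it: the count is 0.

Answer: 0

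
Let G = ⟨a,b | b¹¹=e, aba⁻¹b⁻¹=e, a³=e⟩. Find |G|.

Enumerate words in the generators, reducing via the relations: the distinct elements are
  {a, b, e, ab, a², b², b³, b⁴, b⁵, b⁶, b⁷, b⁸, b⁹, ab², ab³, ab⁴, ab⁵, ab⁶, ab⁷, ab⁸, ab⁹, a²b, b¹⁰, ab¹⁰, a²b², a²b³, a²b⁴, a²b⁵, a²b⁶, a²b⁷, a²b⁸, a²b⁹, a²b¹⁰}.
No further products give new elements, so |G| = 33.

Answer: 33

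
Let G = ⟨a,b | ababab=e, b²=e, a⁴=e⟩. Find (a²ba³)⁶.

Compute successive powers of (a²ba³), reducing at each step:
  (a²ba³)²: (a²ba³) · a² = a²ba;   (a²ba) · b = aba³;   (aba³) · a³ = aba²
  (a²ba³)³: (aba²) · a² = ab;   (ab) · b = a;   a · a³ = e
  (a²ba³)⁴: e · a² = a²;   (a²) · b = a²b;   (a²b) · a³ = a²ba³
  (a²ba³)⁵: (a²ba³) · a² = a²ba;   (a²ba) · b = aba³;   (aba³) · a³ = aba²
  (a²ba³)⁶: (aba²) · a² = ab;   (ab) · b = a;   a · a³ = e

Answer: e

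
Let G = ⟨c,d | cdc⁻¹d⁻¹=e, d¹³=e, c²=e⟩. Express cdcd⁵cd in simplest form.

Multiply left to right, reducing at each step:
  c · d = cd
  (cd) · c = d
  d · d⁵ = d⁶
  (d⁶) · c = cd⁶
  (cd⁶) · d = cd⁷

Answer: cd⁷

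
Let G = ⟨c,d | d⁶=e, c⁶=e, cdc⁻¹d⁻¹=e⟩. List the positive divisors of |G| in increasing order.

|G| = 36 = 2² · 3². By Lagrange's theorem the order of any subgroup divides 36; the divisors of 36 are 1, 2, 3, 4, 6, 9, 12, 18, 36.

Answer: 1, 2, 3, 4, 6, 9, 12, 18, 36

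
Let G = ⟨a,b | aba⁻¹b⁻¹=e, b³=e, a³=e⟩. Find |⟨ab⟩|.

|⟨ab⟩| equals the order of ab. Compute successive powers until reaching e:
  (ab)¹ = ab, (ab)² = a²b², (ab)³ = e.
The smallest positive k with (ab)ᵏ = e is 3, so |⟨ab⟩| = 3.

Answer: 3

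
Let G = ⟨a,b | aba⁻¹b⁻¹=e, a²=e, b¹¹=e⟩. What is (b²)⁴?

Compute successive powers of (b²), reducing at each step:
  (b²)²: (b²) · b² = b⁴
  (b²)³: (b⁴) · b² = b⁶
  (b²)⁴: (b⁶) · b² = b⁸

Answer: b⁸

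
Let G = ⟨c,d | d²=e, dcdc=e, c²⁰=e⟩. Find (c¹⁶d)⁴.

Compute successive powers of (c¹⁶d), reducing at each step:
  (c¹⁶d)²: (c¹⁶d) · c¹⁶ = d;   d · d = e
  (c¹⁶d)³: e · c¹⁶ = c¹⁶;   (c¹⁶) · d = c¹⁶d
  (c¹⁶d)⁴: (c¹⁶d) · c¹⁶ = d;   d · d = e

Answer: e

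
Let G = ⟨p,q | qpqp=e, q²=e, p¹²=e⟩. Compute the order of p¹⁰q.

Compute successive powers until reaching e:
  (p¹⁰q)¹ = p¹⁰q, (p¹⁰q)² = e.
The smallest positive k with (p¹⁰q)ᵏ = e is 2.

Answer: 2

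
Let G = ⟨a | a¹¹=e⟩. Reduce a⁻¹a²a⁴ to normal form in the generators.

Multiply left to right, reducing at each step:
  (a¹⁰) · a² = a
  a · a⁴ = a⁵

Answer: a⁵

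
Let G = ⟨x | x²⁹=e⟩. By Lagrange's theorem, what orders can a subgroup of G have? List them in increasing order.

|G| = 29 = 29. By Lagrange's theorem the order of any subgroup divides 29; the divisors of 29 are 1, 29.

Answer: 1, 29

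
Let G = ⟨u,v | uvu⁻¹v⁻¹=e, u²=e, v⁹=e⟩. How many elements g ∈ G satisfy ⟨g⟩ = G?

G is cyclic of order 18. An element generates G iff its order is 18, and a cyclic group of order 18 has exactly φ(18) = 6 such elements.

Answer: 6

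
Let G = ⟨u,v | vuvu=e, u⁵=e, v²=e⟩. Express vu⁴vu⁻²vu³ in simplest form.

Multiply left to right, reducing at each step:
  v · u⁴ = uv
  (uv) · v = u
  u · u⁻² = u⁴
  (u⁴) · v = u⁴v
  (u⁴v) · u³ = uv

Answer: uv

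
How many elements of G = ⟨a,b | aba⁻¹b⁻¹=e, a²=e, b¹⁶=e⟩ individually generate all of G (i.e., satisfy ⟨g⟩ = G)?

⟨g⟩ = G would require ord(g) = |G| = 32, but the maximum element order in G is 16 < 32. So G is not cyclic and no single element generates it: the count is 0.

Answer: 0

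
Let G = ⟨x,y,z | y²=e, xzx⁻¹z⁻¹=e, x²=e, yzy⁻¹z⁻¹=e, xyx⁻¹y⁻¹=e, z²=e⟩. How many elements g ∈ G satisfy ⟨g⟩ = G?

⟨g⟩ = G would require ord(g) = |G| = 8, but the maximum element order in G is 2 < 8. So G is not cyclic and no single element generates it: the count is 0.

Answer: 0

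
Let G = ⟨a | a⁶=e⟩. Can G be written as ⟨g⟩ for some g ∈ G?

|G| = 6. The element a has order 6 (its powers give 6 distinct elements), so ⟨a⟩ = G and G is cyclic.

Answer: Yes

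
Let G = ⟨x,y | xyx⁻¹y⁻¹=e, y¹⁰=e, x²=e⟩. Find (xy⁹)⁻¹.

The order of (xy⁹) is 10 (smallest k with (xy⁹)ᵏ = e), so (xy⁹)⁻¹ = (xy⁹)⁹ = xy.
Check: (xy⁹) · (xy) → (xy⁹) · x = y⁹;   (y⁹) · y = e, giving e as required.

Answer: xy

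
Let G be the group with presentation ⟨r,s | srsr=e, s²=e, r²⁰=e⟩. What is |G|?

Enumerate words in the generators, reducing via the relations: the distinct elements are
  {e, r, s, rs, r², r³, r⁴, r⁵, r⁶, r⁷, r⁸, r⁹, r²s, r³s, r¹², r¹³, r¹¹, r¹⁰, r¹⁴, r¹⁵, r¹⁶, r¹⁷, r¹⁸, r¹⁹, r⁴s, r⁵s, r⁶s, r⁷s, r⁸s, r⁹s, r¹²s, r¹³s, r¹¹s, r¹⁰s, r¹⁴s, r¹⁵s, r¹⁶s, r¹⁷s, r¹⁸s, r¹⁹s}.
No further products give new elements, so |G| = 40.

Answer: 40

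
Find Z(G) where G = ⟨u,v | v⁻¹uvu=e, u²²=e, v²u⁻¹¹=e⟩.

An element z ∈ Z(G) iff z commutes with every generator.
For example u¹¹ is central: (u¹¹)·u = u¹² = u·(u¹¹); (u¹¹)·v = v⁻¹ = v·(u¹¹).
Whereas u ∉ Z(G) since u·v = uv ≠ u¹⁰v⁻¹ = v·u.
Checking each of the 44 elements this way gives Z(G) = {e, u¹¹}, of order 2.

Answer: {e, u¹¹}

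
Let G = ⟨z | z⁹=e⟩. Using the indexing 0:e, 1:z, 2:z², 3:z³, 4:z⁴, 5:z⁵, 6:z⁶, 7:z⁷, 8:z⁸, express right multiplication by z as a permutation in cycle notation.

(0 1 2 3 4 5 6 7 8)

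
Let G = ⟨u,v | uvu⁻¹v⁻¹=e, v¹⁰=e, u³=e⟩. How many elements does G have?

Enumerate words in the generators, reducing via the relations: the distinct elements are
  {e, u, v, uv, u², v², v³, v⁴, v⁵, v⁶, v⁷, v⁸, v⁹, uv², uv³, uv⁴, uv⁵, uv⁶, uv⁷, uv⁸, uv⁹, u²v, u²v², u²v³, u²v⁴, u²v⁵, u²v⁶, u²v⁷, u²v⁸, u²v⁹}.
No further products give new elements, so |G| = 30.

Answer: 30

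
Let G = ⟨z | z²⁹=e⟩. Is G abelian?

G has a single generator, so G is cyclic and hence abelian.

Answer: Yes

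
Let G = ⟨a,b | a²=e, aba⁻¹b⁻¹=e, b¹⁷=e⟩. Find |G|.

Enumerate words in the generators, reducing via the relations: the distinct elements are
  {a, b, e, ab, b², b³, b⁴, b⁵, b⁶, b⁷, b⁸, b⁹, ab², ab³, ab⁴, ab⁵, ab⁶, ab⁷, ab⁸, ab⁹, b¹², b¹³, b¹¹, b¹⁰, b¹⁴, b¹⁵, b¹⁶, ab¹², ab¹³, ab¹¹, ab¹⁰, ab¹⁴, ab¹⁵, ab¹⁶}.
No further products give new elements, so |G| = 34.

Answer: 34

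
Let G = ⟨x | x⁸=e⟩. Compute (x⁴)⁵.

Compute successive powers of (x⁴), reducing at each step:
  (x⁴)²: (x⁴) · x⁴ = e
  (x⁴)³: e · x⁴ = x⁴
  (x⁴)⁴: (x⁴) · x⁴ = e
  (x⁴)⁵: e · x⁴ = x⁴

Answer: x⁴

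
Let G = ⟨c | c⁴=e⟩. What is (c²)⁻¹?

The order of (c²) is 2 (smallest k with (c²)ᵏ = e), so (c²)⁻¹ = (c²)¹ = c².
Check: (c²) · (c²) → (c²) · c² = e, giving e as required.

Answer: c²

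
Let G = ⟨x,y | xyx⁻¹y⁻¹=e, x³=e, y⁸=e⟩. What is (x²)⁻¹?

The order of (x²) is 3 (smallest k with (x²)ᵏ = e), so (x²)⁻¹ = (x²)² = x.
Check: (x²) · x → (x²) · x = e, giving e as required.

Answer: x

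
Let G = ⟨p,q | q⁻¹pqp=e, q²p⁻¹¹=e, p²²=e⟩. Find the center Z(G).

An element z ∈ Z(G) iff z commutes with every generator.
For example p¹¹ is central: (p¹¹)·p = p¹² = p·(p¹¹); (p¹¹)·q = q⁻¹ = q·(p¹¹).
Whereas p ∉ Z(G) since p·q = pq ≠ p¹⁰q⁻¹ = q·p.
Checking each of the 44 elements this way gives Z(G) = {e, p¹¹}, of order 2.

Answer: {e, p¹¹}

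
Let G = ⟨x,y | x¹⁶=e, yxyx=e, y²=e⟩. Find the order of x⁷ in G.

Compute successive powers until reaching e:
  (x⁷)¹ = x⁷, (x⁷)² = x¹⁴, (x⁷)³ = x⁵, (x⁷)⁴ = x¹², (x⁷)⁵ = x³, (x⁷)⁶ = x¹⁰, (x⁷)⁷ = x, (x⁷)⁸ = x⁸, (x⁷)⁹ = x¹⁵, (x⁷)¹⁰ = x⁶, (x⁷)¹¹ = x¹³, (x⁷)¹² = x⁴, (x⁷)¹³ = x¹¹, (x⁷)¹⁴ = x², (x⁷)¹⁵ = x⁹, (x⁷)¹⁶ = e.
The smallest positive k with (x⁷)ᵏ = e is 16.

Answer: 16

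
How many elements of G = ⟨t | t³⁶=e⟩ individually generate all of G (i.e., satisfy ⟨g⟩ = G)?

G is cyclic of order 36. An element generates G iff its order is 36, and a cyclic group of order 36 has exactly φ(36) = 12 such elements.

Answer: 12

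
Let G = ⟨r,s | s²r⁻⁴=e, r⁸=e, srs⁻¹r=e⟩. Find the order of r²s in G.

Compute successive powers until reaching e:
  (r²s)¹ = r²s, (r²s)² = r⁴, (r²s)³ = r²s⁻¹, (r²s)⁴ = e.
The smallest positive k with (r²s)ᵏ = e is 4.

Answer: 4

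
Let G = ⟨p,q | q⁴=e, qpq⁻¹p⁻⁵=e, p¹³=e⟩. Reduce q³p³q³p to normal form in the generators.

Multiply left to right, reducing at each step:
  (q³) · p³ = p¹¹q³
  (p¹¹q³) · q³ = p¹¹q²
  (p¹¹q²) · p = p¹⁰q²

Answer: p¹⁰q²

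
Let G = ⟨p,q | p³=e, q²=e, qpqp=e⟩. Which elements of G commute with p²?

⟨p²⟩ ⊆ C_G(p²) since powers of p² commute with p²; so |C_G(p²)| ≥ |⟨p²⟩| = 3.
By orbit–stabilizer, |C_G(p²)| = |G| / |conj. class of p²| = 6 / 2 = 3.
The 3 elements commuting with p² are {e, p, p²}.

Answer: {e, p, p²}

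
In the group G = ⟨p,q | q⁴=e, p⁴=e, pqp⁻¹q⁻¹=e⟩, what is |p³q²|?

Compute successive powers until reaching e:
  (p³q²)¹ = p³q², (p³q²)² = p², (p³q²)³ = pq², (p³q²)⁴ = e.
The smallest positive k with (p³q²)ᵏ = e is 4.

Answer: 4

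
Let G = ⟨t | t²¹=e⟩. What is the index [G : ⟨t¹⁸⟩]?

First find ord(t¹⁸) by computing successive powers:
  (t¹⁸)¹ = t¹⁸, (t¹⁸)² = t¹⁵, (t¹⁸)³ = t¹², (t¹⁸)⁴ = t⁹, (t¹⁸)⁵ = t⁶, (t¹⁸)⁶ = t³, (t¹⁸)⁷ = e.
So |⟨t¹⁸⟩| = ord(t¹⁸) = 7. With |G| = 21, by Lagrange [G : ⟨t¹⁸⟩] = 21/7 = 3.

Answer: 3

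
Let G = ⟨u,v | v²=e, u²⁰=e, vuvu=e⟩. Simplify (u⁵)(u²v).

Compute (u⁵) · (u²v) by multiplying left to right and reducing via the relations at each step:
  (u⁵) · u² = u⁷
  (u⁷) · v = u⁷v

Answer: u⁷v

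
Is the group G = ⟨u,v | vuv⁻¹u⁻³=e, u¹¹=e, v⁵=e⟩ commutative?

u·v = uv but v·u = u³v, so u·v ≠ v·u and G is not abelian.

Answer: No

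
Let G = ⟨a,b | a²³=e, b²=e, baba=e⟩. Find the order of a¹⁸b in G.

Compute successive powers until reaching e:
  (a¹⁸b)¹ = a¹⁸b, (a¹⁸b)² = e.
The smallest positive k with (a¹⁸b)ᵏ = e is 2.

Answer: 2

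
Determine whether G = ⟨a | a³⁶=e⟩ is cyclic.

|G| = 36. The element a has order 36 (its powers give 36 distinct elements), so ⟨a⟩ = G and G is cyclic.

Answer: Yes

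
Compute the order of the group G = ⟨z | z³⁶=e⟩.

G is generated by a single element, so G is cyclic. The relator gives z³⁶ = e and no smaller power is forced to be e, so the 36 powers {e, z, z², z³, z⁴, z⁵, z⁶, z⁷, z⁸, z⁹, z²², z²³, z²¹, z²⁰, z²⁴, z²⁵, z²⁶, z²⁷, z²⁸, z²⁹, z³², z³³, z³¹, z³⁰, z³⁴, z³⁵, z¹², z¹³, z¹¹, z¹⁰, z¹⁴, z¹⁵, z¹⁶, z¹⁷, z¹⁸, z¹⁹} are distinct. Hence |G| = 36.

Answer: 36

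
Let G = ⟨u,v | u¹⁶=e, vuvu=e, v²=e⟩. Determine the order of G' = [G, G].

G' = [G, G] is generated by all commutators. The generator-pair commutators are: [u, v] = u².
The subgroup they normally generate is {e, u², u⁴, u⁶, u⁸, u¹⁰, u¹², u¹⁴}, of order 8.
Check: |G/G'| = 32/8 = 4 is the order of the abelianisation.

Answer: 8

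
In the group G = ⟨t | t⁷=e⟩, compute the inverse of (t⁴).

The order of (t⁴) is 7 (smallest k with (t⁴)ᵏ = e), so (t⁴)⁻¹ = (t⁴)⁶ = t³.
Check: (t⁴) · (t³) → (t⁴) · t³ = e, giving e as required.

Answer: t³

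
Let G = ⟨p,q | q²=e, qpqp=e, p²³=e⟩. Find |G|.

Enumerate words in the generators, reducing via the relations: the distinct elements are
  {e, p, q, pq, p², p³, p⁴, p⁵, p⁶, p⁷, p⁸, p⁹, p²q, p²², p²¹, p²⁰, p³q, p¹², p¹³, p¹¹, p¹⁰, p¹⁴, p¹⁵, p¹⁶, p¹⁷, p¹⁸, p¹⁹, p⁴q, p⁵q, p⁶q, p⁷q, p⁸q, p⁹q, p²²q, p²¹q, p²⁰q, p¹²q, p¹³q, p¹¹q, p¹⁰q, p¹⁴q, p¹⁵q, p¹⁶q, p¹⁷q, p¹⁸q, p¹⁹q}.
No further products give new elements, so |G| = 46.

Answer: 46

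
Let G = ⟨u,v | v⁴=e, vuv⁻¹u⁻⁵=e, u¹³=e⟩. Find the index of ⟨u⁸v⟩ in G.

First find ord(u⁸v) by computing successive powers:
  (u⁸v)¹ = u⁸v, (u⁸v)² = u⁹v², (u⁸v)³ = uv³, (u⁸v)⁴ = e.
So |⟨u⁸v⟩| = ord(u⁸v) = 4. With |G| = 52, by Lagrange [G : ⟨u⁸v⟩] = 52/4 = 13.

Answer: 13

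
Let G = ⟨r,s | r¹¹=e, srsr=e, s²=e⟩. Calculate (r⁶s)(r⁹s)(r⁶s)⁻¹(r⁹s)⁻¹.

[(r⁶s), (r⁹s)] = (r⁶s)·(r⁹s)·(r⁶s)⁻¹·(r⁹s)⁻¹.
  (r⁶s) · (r⁹s) = r⁸
  (r⁸) · (r⁶s) = r³s
  (r³s) · (r⁹s) = r⁵

Answer: r⁵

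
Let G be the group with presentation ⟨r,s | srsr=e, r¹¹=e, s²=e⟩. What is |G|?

Enumerate words in the generators, reducing via the relations: the distinct elements are
  {e, r, s, rs, r², r³, r⁴, r⁵, r⁶, r⁷, r⁸, r⁹, r²s, r³s, r¹⁰, r⁴s, r⁵s, r⁶s, r⁷s, r⁸s, r⁹s, r¹⁰s}.
No further products give new elements, so |G| = 22.

Answer: 22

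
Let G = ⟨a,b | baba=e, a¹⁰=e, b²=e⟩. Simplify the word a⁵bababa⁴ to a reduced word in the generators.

Multiply left to right, reducing at each step:
  (a⁵) · b = a⁵b
  (a⁵b) · a = a⁴b
  (a⁴b) · b = a⁴
  (a⁴) · a = a⁵
  (a⁵) · b = a⁵b
  (a⁵b) · a⁴ = ab

Answer: ab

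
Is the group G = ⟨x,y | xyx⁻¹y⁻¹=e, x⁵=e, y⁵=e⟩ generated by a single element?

|G| = 25, but the maximum element order in G is 5 < 25. No single element generates all of G, so G is not cyclic.

Answer: No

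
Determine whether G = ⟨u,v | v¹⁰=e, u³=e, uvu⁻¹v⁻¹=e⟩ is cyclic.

|G| = 30. The element uv has order 30 (its powers give 30 distinct elements), so ⟨uv⟩ = G and G is cyclic.

Answer: Yes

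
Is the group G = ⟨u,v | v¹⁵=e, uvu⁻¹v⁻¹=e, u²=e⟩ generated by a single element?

|G| = 30. The element uv has order 30 (its powers give 30 distinct elements), so ⟨uv⟩ = G and G is cyclic.

Answer: Yes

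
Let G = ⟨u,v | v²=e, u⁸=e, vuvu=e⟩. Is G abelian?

u·v = uv but v·u = u⁷v, so u·v ≠ v·u and G is not abelian.

Answer: No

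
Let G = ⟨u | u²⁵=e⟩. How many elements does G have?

G is generated by a single element, so G is cyclic. The relator gives u²⁵ = e and no smaller power is forced to be e, so the 25 powers {e, u, u², u³, u⁴, u⁵, u⁶, u⁷, u⁸, u⁹, u²², u²³, u²¹, u²⁰, u²⁴, u¹², u¹³, u¹¹, u¹⁰, u¹⁴, u¹⁵, u¹⁶, u¹⁷, u¹⁸, u¹⁹} are distinct. Hence |G| = 25.

Answer: 25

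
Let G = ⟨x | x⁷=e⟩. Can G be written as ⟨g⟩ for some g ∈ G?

|G| = 7. The element x has order 7 (its powers give 7 distinct elements), so ⟨x⟩ = G and G is cyclic.

Answer: Yes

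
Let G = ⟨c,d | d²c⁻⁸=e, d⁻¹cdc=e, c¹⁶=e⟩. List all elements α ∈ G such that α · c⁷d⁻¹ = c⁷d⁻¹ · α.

⟨c⁷d⁻¹⟩ ⊆ C_G(c⁷d⁻¹) since powers of c⁷d⁻¹ commute with c⁷d⁻¹; so |C_G(c⁷d⁻¹)| ≥ |⟨c⁷d⁻¹⟩| = 4.
By orbit–stabilizer, |C_G(c⁷d⁻¹)| = |G| / |conj. class of c⁷d⁻¹| = 32 / 8 = 4.
The 4 elements commuting with c⁷d⁻¹ are {e, c⁸, c⁷d, c⁷d⁻¹}.

Answer: {e, c⁸, c⁷d, c⁷d⁻¹}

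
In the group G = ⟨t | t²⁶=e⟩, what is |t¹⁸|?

Compute successive powers until reaching e:
  (t¹⁸)¹ = t¹⁸, (t¹⁸)² = t¹⁰, (t¹⁸)³ = t², (t¹⁸)⁴ = t²⁰, (t¹⁸)⁵ = t¹², (t¹⁸)⁶ = t⁴, (t¹⁸)⁷ = t²², (t¹⁸)⁸ = t¹⁴, (t¹⁸)⁹ = t⁶, (t¹⁸)¹⁰ = t²⁴, (t¹⁸)¹¹ = t¹⁶, (t¹⁸)¹² = t⁸, (t¹⁸)¹³ = e.
The smallest positive k with (t¹⁸)ᵏ = e is 13.

Answer: 13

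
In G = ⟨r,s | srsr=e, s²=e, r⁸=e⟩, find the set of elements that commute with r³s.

⟨r³s⟩ ⊆ C_G(r³s) since powers of r³s commute with r³s; so |C_G(r³s)| ≥ |⟨r³s⟩| = 2.
By orbit–stabilizer, |C_G(r³s)| = |G| / |conj. class of r³s| = 16 / 4 = 4.
The 4 elements commuting with r³s are {e, r⁴, r⁷s, r³s}.

Answer: {e, r⁴, r⁷s, r³s}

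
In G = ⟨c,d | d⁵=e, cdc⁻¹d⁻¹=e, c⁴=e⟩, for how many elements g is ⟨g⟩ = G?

G is cyclic of order 20. An element generates G iff its order is 20, and a cyclic group of order 20 has exactly φ(20) = 8 such elements.

Answer: 8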